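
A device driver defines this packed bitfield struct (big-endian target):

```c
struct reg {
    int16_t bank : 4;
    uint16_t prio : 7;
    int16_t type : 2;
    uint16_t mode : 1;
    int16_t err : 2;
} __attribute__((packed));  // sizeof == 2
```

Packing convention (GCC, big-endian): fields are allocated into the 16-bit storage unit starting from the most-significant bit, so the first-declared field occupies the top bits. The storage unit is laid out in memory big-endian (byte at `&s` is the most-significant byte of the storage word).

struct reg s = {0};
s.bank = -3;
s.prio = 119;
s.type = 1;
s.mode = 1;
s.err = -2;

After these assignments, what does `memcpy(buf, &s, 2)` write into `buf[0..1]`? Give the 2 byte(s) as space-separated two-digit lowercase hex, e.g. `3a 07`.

bank (4b) val=-3 bits=0xd at bit 12: 0xd000
prio (7b) val=119 bits=0x77 at bit 5: 0xdee0
type (2b) val=1 bits=0x1 at bit 3: 0xdee8
mode (1b) val=1 bits=0x1 at bit 2: 0xdeec
err (2b) val=-2 bits=0x2 at bit 0: 0xdeee
word = 0xdeee → big-endian bytes:
  [0]=0xde  [1]=0xee

de ee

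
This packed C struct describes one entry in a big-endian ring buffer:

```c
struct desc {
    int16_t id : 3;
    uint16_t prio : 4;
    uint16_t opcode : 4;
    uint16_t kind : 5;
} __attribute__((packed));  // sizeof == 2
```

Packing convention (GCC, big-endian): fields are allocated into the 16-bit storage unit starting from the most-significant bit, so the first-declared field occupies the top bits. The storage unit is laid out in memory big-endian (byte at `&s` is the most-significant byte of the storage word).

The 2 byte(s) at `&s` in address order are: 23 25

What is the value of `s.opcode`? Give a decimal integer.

9

[0]=0x23 [1]=0x25 (big-endian) → word 0x2325
id [13+:3] = (word>>13) & 0x7 = 1
prio [9+:4] = (word>>9) & 0xf = 1
opcode [5+:4] = (word>>5) & 0xf = 9  ←
kind [0+:5] = (word>>0) & 0x1f = 5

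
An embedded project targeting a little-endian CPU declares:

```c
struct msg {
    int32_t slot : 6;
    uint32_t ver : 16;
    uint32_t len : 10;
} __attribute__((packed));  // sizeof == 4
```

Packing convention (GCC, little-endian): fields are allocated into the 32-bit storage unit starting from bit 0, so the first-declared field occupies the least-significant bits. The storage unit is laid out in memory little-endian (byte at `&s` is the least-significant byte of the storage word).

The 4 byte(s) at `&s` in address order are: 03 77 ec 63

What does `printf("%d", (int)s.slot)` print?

3

[0]=0x03 [1]=0x77 [2]=0xec [3]=0x63 (little-endian) → word 0x63ec7703
slot:6 @ bit 0 → (0x63ec7703>>0)&0x3f = 0x3  ←
ver:16 @ bit 6 → (0x63ec7703>>6)&0xffff = 0xb1dc
len:10 @ bit 22 → (0x63ec7703>>22)&0x3ff = 0x18f
slot signed 6b, MSB=0: value = 3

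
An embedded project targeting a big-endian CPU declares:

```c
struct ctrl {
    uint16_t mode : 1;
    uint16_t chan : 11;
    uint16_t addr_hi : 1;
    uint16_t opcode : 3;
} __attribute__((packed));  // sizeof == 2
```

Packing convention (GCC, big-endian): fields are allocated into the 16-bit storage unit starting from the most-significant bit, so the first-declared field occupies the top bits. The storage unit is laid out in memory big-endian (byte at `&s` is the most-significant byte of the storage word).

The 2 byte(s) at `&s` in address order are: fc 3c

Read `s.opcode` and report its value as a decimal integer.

4

[0]=0xfc [1]=0x3c (big-endian) → word 0xfc3c
mode [15+:1] = (word>>15) & 0x1 = 1
chan [4+:11] = (word>>4) & 0x7ff = 1987
addr_hi [3+:1] = (word>>3) & 0x1 = 1
opcode [0+:3] = (word>>0) & 0x7 = 4  ←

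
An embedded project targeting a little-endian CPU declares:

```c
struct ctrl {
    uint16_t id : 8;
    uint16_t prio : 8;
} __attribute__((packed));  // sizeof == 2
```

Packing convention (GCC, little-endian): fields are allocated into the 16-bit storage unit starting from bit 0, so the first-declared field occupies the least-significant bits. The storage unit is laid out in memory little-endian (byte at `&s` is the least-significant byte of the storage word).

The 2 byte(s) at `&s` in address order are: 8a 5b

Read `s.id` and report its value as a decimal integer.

[0]=0x8a [1]=0x5b (little-endian) → word 0x5b8a
id [0+:8] = (word>>0) & 0xff = 138  ←
prio [8+:8] = (word>>8) & 0xff = 91

138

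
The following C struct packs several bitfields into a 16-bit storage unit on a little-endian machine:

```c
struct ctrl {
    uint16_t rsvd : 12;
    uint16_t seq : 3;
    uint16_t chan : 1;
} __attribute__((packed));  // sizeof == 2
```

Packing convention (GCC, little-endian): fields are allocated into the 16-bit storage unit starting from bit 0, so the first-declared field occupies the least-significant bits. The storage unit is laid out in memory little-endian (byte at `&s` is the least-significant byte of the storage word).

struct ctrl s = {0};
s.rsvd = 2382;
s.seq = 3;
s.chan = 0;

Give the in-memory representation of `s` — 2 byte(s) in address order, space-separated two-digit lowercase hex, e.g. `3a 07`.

4e 39

[0+:12] rsvd=2382 & 0xfff = 0x94e; word=0x094e
[12+:3] seq=3 & 0x7 = 0x3; word=0x394e
[15+:1] chan=0 & 0x1 = 0x0; word=0x394e
word = 0x394e → little-endian bytes:
  [0]=0x4e  [1]=0x39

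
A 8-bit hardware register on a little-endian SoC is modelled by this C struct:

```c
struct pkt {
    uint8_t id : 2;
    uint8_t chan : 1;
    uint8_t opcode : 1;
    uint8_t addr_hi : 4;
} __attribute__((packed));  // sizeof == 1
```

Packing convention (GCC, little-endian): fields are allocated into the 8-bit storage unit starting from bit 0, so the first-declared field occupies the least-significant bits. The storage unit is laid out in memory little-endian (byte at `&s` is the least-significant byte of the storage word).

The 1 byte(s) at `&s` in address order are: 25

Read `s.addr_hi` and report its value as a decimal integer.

2

[0]=0x25 (little-endian) → word 0x25
id [0+:2] = (word>>0) & 0x3 = 1
chan [2+:1] = (word>>2) & 0x1 = 1
opcode [3+:1] = (word>>3) & 0x1 = 0
addr_hi [4+:4] = (word>>4) & 0xf = 2  ←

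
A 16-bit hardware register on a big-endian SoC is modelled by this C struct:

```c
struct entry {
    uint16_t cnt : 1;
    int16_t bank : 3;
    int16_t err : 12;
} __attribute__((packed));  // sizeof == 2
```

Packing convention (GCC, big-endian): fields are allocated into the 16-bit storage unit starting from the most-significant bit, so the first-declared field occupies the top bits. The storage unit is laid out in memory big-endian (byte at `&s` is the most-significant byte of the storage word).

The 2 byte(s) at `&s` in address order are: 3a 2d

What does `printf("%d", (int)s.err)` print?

-1491

[0]=0x3a [1]=0x2d (big-endian) → word 0x3a2d
cnt [15+:1] = (word>>15) & 0x1 = 0
bank [12+:3] = (word>>12) & 0x7 = 3
err [0+:12] = (word>>0) & 0xfff = 2605  ←
err signed 12b, MSB=1: 2605 - 4096 = -1491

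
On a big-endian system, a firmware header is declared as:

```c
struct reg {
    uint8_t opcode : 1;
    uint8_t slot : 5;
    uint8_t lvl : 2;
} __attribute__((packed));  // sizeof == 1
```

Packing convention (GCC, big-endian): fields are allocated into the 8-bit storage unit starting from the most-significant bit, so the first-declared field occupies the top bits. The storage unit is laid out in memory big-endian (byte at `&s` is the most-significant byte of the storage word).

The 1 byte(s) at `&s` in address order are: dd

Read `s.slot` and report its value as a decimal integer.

[0]=0xdd (big-endian) → word 0xdd
opcode:1 @ bit 7 → (0xdd>>7)&0x1 = 0x1
slot:5 @ bit 2 → (0xdd>>2)&0x1f = 0x17  ←
lvl:2 @ bit 0 → (0xdd>>0)&0x3 = 0x1

23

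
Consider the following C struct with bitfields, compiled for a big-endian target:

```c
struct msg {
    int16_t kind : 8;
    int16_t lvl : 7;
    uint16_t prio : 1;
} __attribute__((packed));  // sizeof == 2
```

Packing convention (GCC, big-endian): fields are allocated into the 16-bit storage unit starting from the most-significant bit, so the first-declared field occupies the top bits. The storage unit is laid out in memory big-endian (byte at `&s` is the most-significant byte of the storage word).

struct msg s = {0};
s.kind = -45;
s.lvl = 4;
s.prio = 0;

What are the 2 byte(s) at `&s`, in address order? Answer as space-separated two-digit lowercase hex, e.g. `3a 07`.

d3 08

[8+:8] kind=-45 & 0xff = 0xd3; word=0xd300
[1+:7] lvl=4 & 0x7f = 0x4; word=0xd308
[0+:1] prio=0 & 0x1 = 0x0; word=0xd308
word = 0xd308 → big-endian bytes:
  [0]=0xd3  [1]=0x08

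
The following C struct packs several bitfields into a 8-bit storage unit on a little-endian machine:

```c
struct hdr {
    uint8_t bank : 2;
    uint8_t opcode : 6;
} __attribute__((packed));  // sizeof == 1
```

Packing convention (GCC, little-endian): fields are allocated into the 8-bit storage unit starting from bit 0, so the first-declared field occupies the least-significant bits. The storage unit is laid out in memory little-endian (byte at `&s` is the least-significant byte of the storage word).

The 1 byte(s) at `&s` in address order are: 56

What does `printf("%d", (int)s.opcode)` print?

21

[0]=0x56 (little-endian) → word 0x56
bank [0+:2] = (word>>0) & 0x3 = 2
opcode [2+:6] = (word>>2) & 0x3f = 21  ←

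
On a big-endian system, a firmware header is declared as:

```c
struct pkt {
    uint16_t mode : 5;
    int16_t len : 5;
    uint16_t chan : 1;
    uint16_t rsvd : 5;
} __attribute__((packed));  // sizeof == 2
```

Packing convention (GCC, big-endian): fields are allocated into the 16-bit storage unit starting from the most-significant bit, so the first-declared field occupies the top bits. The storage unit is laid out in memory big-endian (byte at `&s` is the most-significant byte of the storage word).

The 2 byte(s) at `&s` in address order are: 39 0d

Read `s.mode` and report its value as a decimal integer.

7

[0]=0x39 [1]=0x0d (big-endian) → word 0x390d
mode:5 @ bit 11 → (0x390d>>11)&0x1f = 0x7  ←
len:5 @ bit 6 → (0x390d>>6)&0x1f = 0x4
chan:1 @ bit 5 → (0x390d>>5)&0x1 = 0x0
rsvd:5 @ bit 0 → (0x390d>>0)&0x1f = 0xd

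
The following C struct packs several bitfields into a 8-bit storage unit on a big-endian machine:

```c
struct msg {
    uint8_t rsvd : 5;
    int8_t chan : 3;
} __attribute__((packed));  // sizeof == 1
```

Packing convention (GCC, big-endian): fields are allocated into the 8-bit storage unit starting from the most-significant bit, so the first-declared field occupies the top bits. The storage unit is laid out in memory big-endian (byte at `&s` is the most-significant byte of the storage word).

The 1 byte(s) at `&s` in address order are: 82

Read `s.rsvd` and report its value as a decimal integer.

16

[0]=0x82 (big-endian) → word 0x82
rsvd [3+:5] = (word>>3) & 0x1f = 16  ←
chan [0+:3] = (word>>0) & 0x7 = 2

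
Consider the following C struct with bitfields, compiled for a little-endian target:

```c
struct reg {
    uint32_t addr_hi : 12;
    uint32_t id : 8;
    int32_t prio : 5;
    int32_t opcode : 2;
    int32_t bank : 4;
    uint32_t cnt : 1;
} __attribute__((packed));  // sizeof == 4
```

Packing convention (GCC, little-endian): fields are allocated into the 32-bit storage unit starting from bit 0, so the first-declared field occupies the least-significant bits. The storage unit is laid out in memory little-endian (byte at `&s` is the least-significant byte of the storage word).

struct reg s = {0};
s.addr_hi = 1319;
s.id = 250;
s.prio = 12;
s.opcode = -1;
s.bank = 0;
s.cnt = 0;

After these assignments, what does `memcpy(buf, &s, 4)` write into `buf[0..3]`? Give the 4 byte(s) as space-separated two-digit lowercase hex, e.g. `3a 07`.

addr_hi:12 = 1319 → 0x527 << 0 → word 0x00000527
id:8 = 250 → 0xfa << 12 → word 0x000fa527
prio:5 = 12 → 0xc << 20 → word 0x00cfa527
opcode:2 = -1 → 0x3 << 25 → word 0x06cfa527
bank:4 = 0 → 0x0 << 27 → word 0x06cfa527
cnt:1 = 0 → 0x0 << 31 → word 0x06cfa527
word = 0x06cfa527 → little-endian bytes:
  [0]=0x27  [1]=0xa5  [2]=0xcf  [3]=0x06

27 a5 cf 06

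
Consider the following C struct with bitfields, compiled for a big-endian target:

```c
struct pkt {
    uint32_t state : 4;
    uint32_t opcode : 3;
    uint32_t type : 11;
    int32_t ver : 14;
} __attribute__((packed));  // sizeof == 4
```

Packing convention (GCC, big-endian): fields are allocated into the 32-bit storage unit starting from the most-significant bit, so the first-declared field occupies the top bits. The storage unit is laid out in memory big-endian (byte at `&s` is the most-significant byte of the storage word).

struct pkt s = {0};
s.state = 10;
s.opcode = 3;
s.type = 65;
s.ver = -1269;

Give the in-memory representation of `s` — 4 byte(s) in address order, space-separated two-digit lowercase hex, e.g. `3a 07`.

a6 10 7b 0b

[28+:4] state=10 & 0xf = 0xa; word=0xa0000000
[25+:3] opcode=3 & 0x7 = 0x3; word=0xa6000000
[14+:11] type=65 & 0x7ff = 0x41; word=0xa6104000
[0+:14] ver=-1269 & 0x3fff = 0x3b0b; word=0xa6107b0b
word = 0xa6107b0b → big-endian bytes:
  [0]=0xa6  [1]=0x10  [2]=0x7b  [3]=0x0b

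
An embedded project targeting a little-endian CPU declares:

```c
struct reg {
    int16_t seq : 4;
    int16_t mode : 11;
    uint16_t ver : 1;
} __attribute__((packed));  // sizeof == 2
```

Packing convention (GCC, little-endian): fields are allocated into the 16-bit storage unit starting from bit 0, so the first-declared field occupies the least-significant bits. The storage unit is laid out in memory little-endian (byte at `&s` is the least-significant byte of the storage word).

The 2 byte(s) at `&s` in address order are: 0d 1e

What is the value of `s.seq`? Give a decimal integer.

[0]=0x0d [1]=0x1e (little-endian) → word 0x1e0d
seq:4 @ bit 0 → (0x1e0d>>0)&0xf = 0xd  ←
mode:11 @ bit 4 → (0x1e0d>>4)&0x7ff = 0x1e0
ver:1 @ bit 15 → (0x1e0d>>15)&0x1 = 0x0
seq signed 4b, MSB=1: 13 - 16 = -3

-3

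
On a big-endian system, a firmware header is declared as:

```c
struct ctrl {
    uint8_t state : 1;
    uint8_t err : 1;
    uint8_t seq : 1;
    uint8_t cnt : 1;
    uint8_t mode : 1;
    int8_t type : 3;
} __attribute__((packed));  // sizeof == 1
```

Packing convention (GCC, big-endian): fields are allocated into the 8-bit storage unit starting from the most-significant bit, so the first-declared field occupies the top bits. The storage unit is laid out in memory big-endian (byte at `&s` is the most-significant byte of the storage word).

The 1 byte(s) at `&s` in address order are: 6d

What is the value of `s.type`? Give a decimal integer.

-3

[0]=0x6d (big-endian) → word 0x6d
state [7+:1] = (word>>7) & 0x1 = 0
err [6+:1] = (word>>6) & 0x1 = 1
seq [5+:1] = (word>>5) & 0x1 = 1
cnt [4+:1] = (word>>4) & 0x1 = 0
mode [3+:1] = (word>>3) & 0x1 = 1
type [0+:3] = (word>>0) & 0x7 = 5  ←
type signed 3b, MSB=1: 5 - 8 = -3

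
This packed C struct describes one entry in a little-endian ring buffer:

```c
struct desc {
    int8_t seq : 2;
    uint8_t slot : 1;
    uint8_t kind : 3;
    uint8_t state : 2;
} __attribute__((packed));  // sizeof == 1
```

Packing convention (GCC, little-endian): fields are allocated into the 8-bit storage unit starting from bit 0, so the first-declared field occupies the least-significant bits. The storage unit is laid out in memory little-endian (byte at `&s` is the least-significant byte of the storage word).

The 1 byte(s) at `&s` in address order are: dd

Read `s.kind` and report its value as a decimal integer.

3

[0]=0xdd (little-endian) → word 0xdd
seq [0+:2] = (word>>0) & 0x3 = 1
slot [2+:1] = (word>>2) & 0x1 = 1
kind [3+:3] = (word>>3) & 0x7 = 3  ←
state [6+:2] = (word>>6) & 0x3 = 3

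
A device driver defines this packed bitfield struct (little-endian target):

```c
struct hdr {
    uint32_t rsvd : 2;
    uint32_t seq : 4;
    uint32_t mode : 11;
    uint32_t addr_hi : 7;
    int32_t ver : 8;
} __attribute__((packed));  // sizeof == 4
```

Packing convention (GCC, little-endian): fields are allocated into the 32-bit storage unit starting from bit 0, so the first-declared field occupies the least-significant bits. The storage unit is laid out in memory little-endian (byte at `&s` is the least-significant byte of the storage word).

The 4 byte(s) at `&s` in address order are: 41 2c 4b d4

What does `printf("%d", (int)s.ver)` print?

[0]=0x41 [1]=0x2c [2]=0x4b [3]=0xd4 (little-endian) → word 0xd44b2c41
rsvd [0+:2] = (word>>0) & 0x3 = 1
seq [2+:4] = (word>>2) & 0xf = 0
mode [6+:11] = (word>>6) & 0x7ff = 1201
addr_hi [17+:7] = (word>>17) & 0x7f = 37
ver [24+:8] = (word>>24) & 0xff = 212  ←
ver signed 8b, MSB=1: 212 - 256 = -44

-44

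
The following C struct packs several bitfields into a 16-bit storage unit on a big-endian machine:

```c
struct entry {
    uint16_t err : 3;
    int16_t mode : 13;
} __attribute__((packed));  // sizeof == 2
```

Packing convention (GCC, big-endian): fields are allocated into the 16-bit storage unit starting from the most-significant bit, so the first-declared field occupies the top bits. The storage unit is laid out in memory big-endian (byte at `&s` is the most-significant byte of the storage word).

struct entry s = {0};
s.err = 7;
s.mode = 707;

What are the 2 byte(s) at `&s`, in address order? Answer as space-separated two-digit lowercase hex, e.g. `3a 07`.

e2 c3

err:3 = 7 → 0x7 << 13 → word 0xe000
mode:13 = 707 → 0x2c3 << 0 → word 0xe2c3
word = 0xe2c3 → big-endian bytes:
  [0]=0xe2  [1]=0xc3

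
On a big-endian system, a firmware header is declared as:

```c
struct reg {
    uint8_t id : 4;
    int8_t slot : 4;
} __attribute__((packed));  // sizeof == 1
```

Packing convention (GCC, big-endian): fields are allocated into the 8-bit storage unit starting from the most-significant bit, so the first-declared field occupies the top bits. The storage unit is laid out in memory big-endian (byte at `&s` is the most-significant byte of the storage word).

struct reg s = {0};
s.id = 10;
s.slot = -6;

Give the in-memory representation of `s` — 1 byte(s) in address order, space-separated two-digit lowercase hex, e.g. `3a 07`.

aa

id:4 = 10 → 0xa << 4 → word 0xa0
slot:4 = -6 → 0xa << 0 → word 0xaa
word = 0xaa → big-endian bytes:
  [0]=0xaa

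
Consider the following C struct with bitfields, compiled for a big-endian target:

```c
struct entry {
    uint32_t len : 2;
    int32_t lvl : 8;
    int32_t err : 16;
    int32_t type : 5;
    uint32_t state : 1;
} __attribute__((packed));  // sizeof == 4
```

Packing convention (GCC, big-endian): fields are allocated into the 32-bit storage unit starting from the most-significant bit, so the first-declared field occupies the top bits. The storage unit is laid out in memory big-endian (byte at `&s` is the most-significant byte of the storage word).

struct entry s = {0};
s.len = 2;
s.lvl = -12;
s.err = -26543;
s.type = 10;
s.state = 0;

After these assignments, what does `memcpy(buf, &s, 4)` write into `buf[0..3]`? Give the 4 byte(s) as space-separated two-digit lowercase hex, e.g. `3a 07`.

bd 26 14 54

len (2b) val=2 bits=0x2 at bit 30: 0x80000000
lvl (8b) val=-12 bits=0xf4 at bit 22: 0xbd000000
err (16b) val=-26543 bits=0x9851 at bit 6: 0xbd261440
type (5b) val=10 bits=0xa at bit 1: 0xbd261454
state (1b) val=0 bits=0x0 at bit 0: 0xbd261454
word = 0xbd261454 → big-endian bytes:
  [0]=0xbd  [1]=0x26  [2]=0x14  [3]=0x54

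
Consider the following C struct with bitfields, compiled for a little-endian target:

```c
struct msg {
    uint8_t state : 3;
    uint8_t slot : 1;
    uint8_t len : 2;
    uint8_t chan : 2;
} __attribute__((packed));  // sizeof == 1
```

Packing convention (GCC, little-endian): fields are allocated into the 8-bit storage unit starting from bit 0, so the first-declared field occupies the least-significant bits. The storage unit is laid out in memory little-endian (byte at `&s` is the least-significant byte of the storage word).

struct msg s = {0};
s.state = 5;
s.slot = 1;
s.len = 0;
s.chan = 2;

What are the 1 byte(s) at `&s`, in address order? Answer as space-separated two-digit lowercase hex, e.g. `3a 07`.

state:3 = 5 → 0x5 << 0 → word 0x05
slot:1 = 1 → 0x1 << 3 → word 0x0d
len:2 = 0 → 0x0 << 4 → word 0x0d
chan:2 = 2 → 0x2 << 6 → word 0x8d
word = 0x8d → little-endian bytes:
  [0]=0x8d

8d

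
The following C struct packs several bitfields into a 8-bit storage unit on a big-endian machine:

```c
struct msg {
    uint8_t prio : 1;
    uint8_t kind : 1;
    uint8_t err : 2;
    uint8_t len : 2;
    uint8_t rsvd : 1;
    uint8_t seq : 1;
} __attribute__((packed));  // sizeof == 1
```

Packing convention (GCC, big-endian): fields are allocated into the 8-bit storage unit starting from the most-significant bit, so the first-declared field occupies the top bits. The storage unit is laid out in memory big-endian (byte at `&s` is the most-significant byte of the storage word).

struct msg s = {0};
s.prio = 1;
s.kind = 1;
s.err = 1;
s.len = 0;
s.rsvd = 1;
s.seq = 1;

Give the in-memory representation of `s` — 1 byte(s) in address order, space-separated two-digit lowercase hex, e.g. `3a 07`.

d3

prio:1 = 1 → 0x1 << 7 → word 0x80
kind:1 = 1 → 0x1 << 6 → word 0xc0
err:2 = 1 → 0x1 << 4 → word 0xd0
len:2 = 0 → 0x0 << 2 → word 0xd0
rsvd:1 = 1 → 0x1 << 1 → word 0xd2
seq:1 = 1 → 0x1 << 0 → word 0xd3
word = 0xd3 → big-endian bytes:
  [0]=0xd3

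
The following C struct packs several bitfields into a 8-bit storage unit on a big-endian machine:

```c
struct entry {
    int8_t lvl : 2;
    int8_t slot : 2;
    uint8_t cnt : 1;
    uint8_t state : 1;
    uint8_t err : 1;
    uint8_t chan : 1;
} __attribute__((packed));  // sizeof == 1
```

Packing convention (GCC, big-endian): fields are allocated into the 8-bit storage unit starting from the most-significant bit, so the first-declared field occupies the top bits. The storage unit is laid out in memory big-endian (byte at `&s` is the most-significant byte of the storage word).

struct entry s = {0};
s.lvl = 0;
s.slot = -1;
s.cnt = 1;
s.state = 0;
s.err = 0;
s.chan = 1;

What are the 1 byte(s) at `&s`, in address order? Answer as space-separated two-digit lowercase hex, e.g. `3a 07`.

lvl:2 = 0 → 0x0 << 6 → word 0x00
slot:2 = -1 → 0x3 << 4 → word 0x30
cnt:1 = 1 → 0x1 << 3 → word 0x38
state:1 = 0 → 0x0 << 2 → word 0x38
err:1 = 0 → 0x0 << 1 → word 0x38
chan:1 = 1 → 0x1 << 0 → word 0x39
word = 0x39 → big-endian bytes:
  [0]=0x39

39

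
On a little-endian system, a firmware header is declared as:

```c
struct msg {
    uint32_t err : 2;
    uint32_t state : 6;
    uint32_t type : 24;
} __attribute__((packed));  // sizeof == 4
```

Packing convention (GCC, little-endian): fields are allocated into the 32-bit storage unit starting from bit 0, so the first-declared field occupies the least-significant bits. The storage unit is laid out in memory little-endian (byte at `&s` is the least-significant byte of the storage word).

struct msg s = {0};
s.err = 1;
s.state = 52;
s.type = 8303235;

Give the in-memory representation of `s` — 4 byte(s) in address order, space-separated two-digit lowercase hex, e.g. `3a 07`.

[0+:2] err=1 & 0x3 = 0x1; word=0x00000001
[2+:6] state=52 & 0x3f = 0x34; word=0x000000d1
[8+:24] type=8303235 & 0xffffff = 0x7eb283; word=0x7eb283d1
word = 0x7eb283d1 → little-endian bytes:
  [0]=0xd1  [1]=0x83  [2]=0xb2  [3]=0x7e

d1 83 b2 7e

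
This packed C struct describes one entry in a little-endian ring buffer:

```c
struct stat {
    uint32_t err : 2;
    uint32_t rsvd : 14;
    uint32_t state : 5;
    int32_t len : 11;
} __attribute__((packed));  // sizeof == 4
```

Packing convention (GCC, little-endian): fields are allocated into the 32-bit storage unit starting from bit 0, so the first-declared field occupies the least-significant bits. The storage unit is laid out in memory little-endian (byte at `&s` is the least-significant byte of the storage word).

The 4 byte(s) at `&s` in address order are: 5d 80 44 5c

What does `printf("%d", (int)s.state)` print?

[0]=0x5d [1]=0x80 [2]=0x44 [3]=0x5c (little-endian) → word 0x5c44805d
err [0+:2] = (word>>0) & 0x3 = 1
rsvd [2+:14] = (word>>2) & 0x3fff = 8215
state [16+:5] = (word>>16) & 0x1f = 4  ←
len [21+:11] = (word>>21) & 0x7ff = 738

4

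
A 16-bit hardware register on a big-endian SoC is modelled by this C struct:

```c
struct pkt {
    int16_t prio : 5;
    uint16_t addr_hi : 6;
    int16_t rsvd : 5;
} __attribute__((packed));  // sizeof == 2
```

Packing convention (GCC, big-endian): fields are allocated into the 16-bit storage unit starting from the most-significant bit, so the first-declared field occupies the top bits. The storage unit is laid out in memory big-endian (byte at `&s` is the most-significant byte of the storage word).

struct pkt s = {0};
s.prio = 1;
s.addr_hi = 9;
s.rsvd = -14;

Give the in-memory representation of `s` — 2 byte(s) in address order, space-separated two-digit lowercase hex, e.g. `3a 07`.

09 32

prio:5 = 1 → 0x1 << 11 → word 0x0800
addr_hi:6 = 9 → 0x9 << 5 → word 0x0920
rsvd:5 = -14 → 0x12 << 0 → word 0x0932
word = 0x0932 → big-endian bytes:
  [0]=0x09  [1]=0x32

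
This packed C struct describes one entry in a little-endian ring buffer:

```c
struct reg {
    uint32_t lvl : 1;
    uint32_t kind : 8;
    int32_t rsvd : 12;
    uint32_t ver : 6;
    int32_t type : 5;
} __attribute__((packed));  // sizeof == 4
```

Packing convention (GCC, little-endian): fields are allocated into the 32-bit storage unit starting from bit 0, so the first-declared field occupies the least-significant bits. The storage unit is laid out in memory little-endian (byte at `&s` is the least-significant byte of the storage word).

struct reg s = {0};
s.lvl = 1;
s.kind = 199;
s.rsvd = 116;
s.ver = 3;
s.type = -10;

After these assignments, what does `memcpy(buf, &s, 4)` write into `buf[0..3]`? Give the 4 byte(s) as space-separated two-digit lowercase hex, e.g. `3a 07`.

8f e9 60 b0

lvl:1 = 1 → 0x1 << 0 → word 0x00000001
kind:8 = 199 → 0xc7 << 1 → word 0x0000018f
rsvd:12 = 116 → 0x74 << 9 → word 0x0000e98f
ver:6 = 3 → 0x3 << 21 → word 0x0060e98f
type:5 = -10 → 0x16 << 27 → word 0xb060e98f
word = 0xb060e98f → little-endian bytes:
  [0]=0x8f  [1]=0xe9  [2]=0x60  [3]=0xb0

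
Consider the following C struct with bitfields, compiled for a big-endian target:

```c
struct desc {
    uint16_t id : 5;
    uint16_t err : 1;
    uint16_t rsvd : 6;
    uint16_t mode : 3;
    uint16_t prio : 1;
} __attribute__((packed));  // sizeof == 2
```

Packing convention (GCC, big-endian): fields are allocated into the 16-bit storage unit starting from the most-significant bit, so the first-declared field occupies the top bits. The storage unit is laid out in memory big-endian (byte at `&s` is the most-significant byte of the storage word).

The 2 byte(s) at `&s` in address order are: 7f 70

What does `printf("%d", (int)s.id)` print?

15

[0]=0x7f [1]=0x70 (big-endian) → word 0x7f70
id [11+:5] = (word>>11) & 0x1f = 15  ←
err [10+:1] = (word>>10) & 0x1 = 1
rsvd [4+:6] = (word>>4) & 0x3f = 55
mode [1+:3] = (word>>1) & 0x7 = 0
prio [0+:1] = (word>>0) & 0x1 = 0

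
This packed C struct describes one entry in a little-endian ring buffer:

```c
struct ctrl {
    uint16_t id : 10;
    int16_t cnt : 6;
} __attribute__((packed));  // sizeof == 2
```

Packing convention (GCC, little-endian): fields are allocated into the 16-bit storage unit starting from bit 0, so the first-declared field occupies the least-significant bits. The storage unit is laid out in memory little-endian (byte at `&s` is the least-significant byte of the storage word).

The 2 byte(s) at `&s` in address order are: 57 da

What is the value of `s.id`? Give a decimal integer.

[0]=0x57 [1]=0xda (little-endian) → word 0xda57
id:10 @ bit 0 → (0xda57>>0)&0x3ff = 0x257  ←
cnt:6 @ bit 10 → (0xda57>>10)&0x3f = 0x36

599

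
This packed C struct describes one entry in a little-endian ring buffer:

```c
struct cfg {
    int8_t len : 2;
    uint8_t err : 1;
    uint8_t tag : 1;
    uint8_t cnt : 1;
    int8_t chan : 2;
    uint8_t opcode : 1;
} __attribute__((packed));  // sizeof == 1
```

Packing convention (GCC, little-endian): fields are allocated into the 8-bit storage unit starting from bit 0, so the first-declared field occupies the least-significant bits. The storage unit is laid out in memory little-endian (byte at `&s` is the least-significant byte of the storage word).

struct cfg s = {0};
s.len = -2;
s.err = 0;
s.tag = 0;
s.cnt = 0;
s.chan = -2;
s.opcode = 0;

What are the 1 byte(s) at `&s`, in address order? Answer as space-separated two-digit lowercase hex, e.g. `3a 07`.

42

len (2b) val=-2 bits=0x2 at bit 0: 0x02
err (1b) val=0 bits=0x0 at bit 2: 0x02
tag (1b) val=0 bits=0x0 at bit 3: 0x02
cnt (1b) val=0 bits=0x0 at bit 4: 0x02
chan (2b) val=-2 bits=0x2 at bit 5: 0x42
opcode (1b) val=0 bits=0x0 at bit 7: 0x42
word = 0x42 → little-endian bytes:
  [0]=0x42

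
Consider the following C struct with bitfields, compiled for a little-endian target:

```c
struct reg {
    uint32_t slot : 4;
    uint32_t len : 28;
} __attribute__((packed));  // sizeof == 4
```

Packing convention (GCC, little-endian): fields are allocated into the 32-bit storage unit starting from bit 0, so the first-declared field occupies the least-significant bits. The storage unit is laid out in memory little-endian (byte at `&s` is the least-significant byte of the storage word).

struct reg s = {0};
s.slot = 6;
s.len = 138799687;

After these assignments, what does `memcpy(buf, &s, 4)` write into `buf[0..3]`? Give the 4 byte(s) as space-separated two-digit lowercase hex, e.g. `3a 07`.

76 a4 5e 84

slot (4b) val=6 bits=0x6 at bit 0: 0x00000006
len (28b) val=138799687 bits=0x845ea47 at bit 4: 0x845ea476
word = 0x845ea476 → little-endian bytes:
  [0]=0x76  [1]=0xa4  [2]=0x5e  [3]=0x84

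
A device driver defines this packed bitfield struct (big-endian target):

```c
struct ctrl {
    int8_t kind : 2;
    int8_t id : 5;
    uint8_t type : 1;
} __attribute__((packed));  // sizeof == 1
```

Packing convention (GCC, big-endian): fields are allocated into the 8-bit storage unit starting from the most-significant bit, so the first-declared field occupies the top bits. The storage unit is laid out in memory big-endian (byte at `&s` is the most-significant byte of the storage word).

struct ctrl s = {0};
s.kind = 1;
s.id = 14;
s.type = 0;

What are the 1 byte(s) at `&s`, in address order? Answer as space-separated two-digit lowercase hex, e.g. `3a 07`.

5c

kind:2 = 1 → 0x1 << 6 → word 0x40
id:5 = 14 → 0xe << 1 → word 0x5c
type:1 = 0 → 0x0 << 0 → word 0x5c
word = 0x5c → big-endian bytes:
  [0]=0x5c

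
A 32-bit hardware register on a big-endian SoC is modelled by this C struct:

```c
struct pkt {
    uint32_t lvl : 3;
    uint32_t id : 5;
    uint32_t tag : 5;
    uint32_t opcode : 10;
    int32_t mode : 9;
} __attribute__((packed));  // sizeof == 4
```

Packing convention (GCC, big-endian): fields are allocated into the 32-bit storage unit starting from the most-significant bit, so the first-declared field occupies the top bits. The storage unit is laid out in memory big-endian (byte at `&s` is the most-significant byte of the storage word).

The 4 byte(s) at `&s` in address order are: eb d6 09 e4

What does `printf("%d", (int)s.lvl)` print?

[0]=0xeb [1]=0xd6 [2]=0x09 [3]=0xe4 (big-endian) → word 0xebd609e4
lvl:3 @ bit 29 → (0xebd609e4>>29)&0x7 = 0x7  ←
id:5 @ bit 24 → (0xebd609e4>>24)&0x1f = 0xb
tag:5 @ bit 19 → (0xebd609e4>>19)&0x1f = 0x1a
opcode:10 @ bit 9 → (0xebd609e4>>9)&0x3ff = 0x304
mode:9 @ bit 0 → (0xebd609e4>>0)&0x1ff = 0x1e4

7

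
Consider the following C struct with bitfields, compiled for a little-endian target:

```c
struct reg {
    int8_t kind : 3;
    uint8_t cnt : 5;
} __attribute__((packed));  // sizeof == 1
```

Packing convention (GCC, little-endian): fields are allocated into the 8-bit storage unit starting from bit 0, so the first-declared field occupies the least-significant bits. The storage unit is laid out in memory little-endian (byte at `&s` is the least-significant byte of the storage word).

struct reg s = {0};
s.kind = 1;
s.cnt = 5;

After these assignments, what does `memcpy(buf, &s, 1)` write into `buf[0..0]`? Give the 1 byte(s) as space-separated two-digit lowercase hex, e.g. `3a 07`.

29

kind (3b) val=1 bits=0x1 at bit 0: 0x01
cnt (5b) val=5 bits=0x5 at bit 3: 0x29
word = 0x29 → little-endian bytes:
  [0]=0x29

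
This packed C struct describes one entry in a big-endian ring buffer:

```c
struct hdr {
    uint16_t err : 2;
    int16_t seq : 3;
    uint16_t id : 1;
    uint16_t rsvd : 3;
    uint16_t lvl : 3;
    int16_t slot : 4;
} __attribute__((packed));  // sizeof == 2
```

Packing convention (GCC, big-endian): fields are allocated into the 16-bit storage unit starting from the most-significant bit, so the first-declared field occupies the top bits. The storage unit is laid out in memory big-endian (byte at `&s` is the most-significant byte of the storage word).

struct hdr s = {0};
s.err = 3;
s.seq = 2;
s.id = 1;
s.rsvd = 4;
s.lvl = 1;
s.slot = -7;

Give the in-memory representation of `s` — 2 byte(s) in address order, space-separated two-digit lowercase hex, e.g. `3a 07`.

err:2 = 3 → 0x3 << 14 → word 0xc000
seq:3 = 2 → 0x2 << 11 → word 0xd000
id:1 = 1 → 0x1 << 10 → word 0xd400
rsvd:3 = 4 → 0x4 << 7 → word 0xd600
lvl:3 = 1 → 0x1 << 4 → word 0xd610
slot:4 = -7 → 0x9 << 0 → word 0xd619
word = 0xd619 → big-endian bytes:
  [0]=0xd6  [1]=0x19

d6 19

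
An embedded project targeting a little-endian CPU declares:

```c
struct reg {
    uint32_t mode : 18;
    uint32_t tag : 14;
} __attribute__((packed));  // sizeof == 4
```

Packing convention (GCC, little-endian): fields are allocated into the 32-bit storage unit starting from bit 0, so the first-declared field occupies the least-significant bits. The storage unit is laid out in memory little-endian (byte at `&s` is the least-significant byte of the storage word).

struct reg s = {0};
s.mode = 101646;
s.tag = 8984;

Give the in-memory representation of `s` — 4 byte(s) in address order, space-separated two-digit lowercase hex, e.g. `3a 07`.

0e 8d 61 8c

[0+:18] mode=101646 & 0x3ffff = 0x18d0e; word=0x00018d0e
[18+:14] tag=8984 & 0x3fff = 0x2318; word=0x8c618d0e
word = 0x8c618d0e → little-endian bytes:
  [0]=0x0e  [1]=0x8d  [2]=0x61  [3]=0x8c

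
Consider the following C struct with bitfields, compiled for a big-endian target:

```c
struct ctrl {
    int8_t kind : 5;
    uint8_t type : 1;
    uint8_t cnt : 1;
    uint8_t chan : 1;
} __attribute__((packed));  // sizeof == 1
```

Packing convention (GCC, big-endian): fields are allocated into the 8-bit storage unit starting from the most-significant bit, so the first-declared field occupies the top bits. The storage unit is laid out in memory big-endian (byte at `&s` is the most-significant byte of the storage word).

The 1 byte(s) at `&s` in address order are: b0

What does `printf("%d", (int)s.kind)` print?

[0]=0xb0 (big-endian) → word 0xb0
kind:5 @ bit 3 → (0xb0>>3)&0x1f = 0x16  ←
type:1 @ bit 2 → (0xb0>>2)&0x1 = 0x0
cnt:1 @ bit 1 → (0xb0>>1)&0x1 = 0x0
chan:1 @ bit 0 → (0xb0>>0)&0x1 = 0x0
kind signed 5b, MSB=1: 22 - 32 = -10

-10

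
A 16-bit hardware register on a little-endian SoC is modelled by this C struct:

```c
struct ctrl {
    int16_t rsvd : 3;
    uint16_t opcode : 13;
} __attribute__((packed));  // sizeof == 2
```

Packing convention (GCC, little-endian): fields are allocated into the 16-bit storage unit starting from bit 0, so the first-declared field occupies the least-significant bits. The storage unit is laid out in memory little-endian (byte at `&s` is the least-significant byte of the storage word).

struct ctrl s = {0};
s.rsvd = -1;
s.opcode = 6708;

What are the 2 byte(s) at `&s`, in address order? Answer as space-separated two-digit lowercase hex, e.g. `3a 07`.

a7 d1

rsvd (3b) val=-1 bits=0x7 at bit 0: 0x0007
opcode (13b) val=6708 bits=0x1a34 at bit 3: 0xd1a7
word = 0xd1a7 → little-endian bytes:
  [0]=0xa7  [1]=0xd1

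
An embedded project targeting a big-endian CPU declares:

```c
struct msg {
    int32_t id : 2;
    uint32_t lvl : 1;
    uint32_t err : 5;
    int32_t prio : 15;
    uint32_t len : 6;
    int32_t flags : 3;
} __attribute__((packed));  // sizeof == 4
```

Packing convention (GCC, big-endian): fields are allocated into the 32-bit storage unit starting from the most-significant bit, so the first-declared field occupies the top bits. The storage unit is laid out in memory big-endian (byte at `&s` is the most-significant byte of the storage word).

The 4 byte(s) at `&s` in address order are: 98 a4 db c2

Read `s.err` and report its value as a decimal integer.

24

[0]=0x98 [1]=0xa4 [2]=0xdb [3]=0xc2 (big-endian) → word 0x98a4dbc2
id [30+:2] = (word>>30) & 0x3 = 2
lvl [29+:1] = (word>>29) & 0x1 = 0
err [24+:5] = (word>>24) & 0x1f = 24  ←
prio [9+:15] = (word>>9) & 0x7fff = 21101
len [3+:6] = (word>>3) & 0x3f = 56
flags [0+:3] = (word>>0) & 0x7 = 2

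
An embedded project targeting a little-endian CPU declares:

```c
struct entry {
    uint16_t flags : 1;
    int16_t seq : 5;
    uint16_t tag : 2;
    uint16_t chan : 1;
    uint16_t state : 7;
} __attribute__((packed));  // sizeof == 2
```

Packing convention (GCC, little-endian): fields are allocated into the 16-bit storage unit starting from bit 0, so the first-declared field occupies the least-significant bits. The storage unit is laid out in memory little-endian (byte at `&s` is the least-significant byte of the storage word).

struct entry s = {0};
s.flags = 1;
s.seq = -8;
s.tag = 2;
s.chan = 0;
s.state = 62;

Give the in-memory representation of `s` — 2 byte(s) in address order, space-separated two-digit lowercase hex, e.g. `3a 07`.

flags (1b) val=1 bits=0x1 at bit 0: 0x0001
seq (5b) val=-8 bits=0x18 at bit 1: 0x0031
tag (2b) val=2 bits=0x2 at bit 6: 0x00b1
chan (1b) val=0 bits=0x0 at bit 8: 0x00b1
state (7b) val=62 bits=0x3e at bit 9: 0x7cb1
word = 0x7cb1 → little-endian bytes:
  [0]=0xb1  [1]=0x7c

b1 7c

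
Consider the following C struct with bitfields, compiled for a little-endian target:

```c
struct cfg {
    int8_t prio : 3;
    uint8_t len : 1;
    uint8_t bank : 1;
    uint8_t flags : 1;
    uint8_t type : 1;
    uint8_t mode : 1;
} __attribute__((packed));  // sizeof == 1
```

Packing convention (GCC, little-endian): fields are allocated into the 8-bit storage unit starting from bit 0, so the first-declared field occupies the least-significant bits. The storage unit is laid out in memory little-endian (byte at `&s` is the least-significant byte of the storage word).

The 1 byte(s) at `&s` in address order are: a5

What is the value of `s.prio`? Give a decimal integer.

[0]=0xa5 (little-endian) → word 0xa5
prio [0+:3] = (word>>0) & 0x7 = 5  ←
len [3+:1] = (word>>3) & 0x1 = 0
bank [4+:1] = (word>>4) & 0x1 = 0
flags [5+:1] = (word>>5) & 0x1 = 1
type [6+:1] = (word>>6) & 0x1 = 0
mode [7+:1] = (word>>7) & 0x1 = 1
prio signed 3b, MSB=1: 5 - 8 = -3

-3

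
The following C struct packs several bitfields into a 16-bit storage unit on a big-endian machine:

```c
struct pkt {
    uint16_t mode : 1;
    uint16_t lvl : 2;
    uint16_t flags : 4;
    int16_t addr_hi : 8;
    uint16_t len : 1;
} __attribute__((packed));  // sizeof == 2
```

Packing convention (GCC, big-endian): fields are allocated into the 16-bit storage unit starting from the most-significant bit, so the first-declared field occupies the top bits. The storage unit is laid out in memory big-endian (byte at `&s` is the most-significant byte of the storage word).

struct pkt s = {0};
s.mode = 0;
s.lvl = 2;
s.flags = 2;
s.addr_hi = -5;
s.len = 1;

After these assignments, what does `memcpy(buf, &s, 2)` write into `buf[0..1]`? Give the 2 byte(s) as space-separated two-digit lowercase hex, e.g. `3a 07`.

mode:1 = 0 → 0x0 << 15 → word 0x0000
lvl:2 = 2 → 0x2 << 13 → word 0x4000
flags:4 = 2 → 0x2 << 9 → word 0x4400
addr_hi:8 = -5 → 0xfb << 1 → word 0x45f6
len:1 = 1 → 0x1 << 0 → word 0x45f7
word = 0x45f7 → big-endian bytes:
  [0]=0x45  [1]=0xf7

45 f7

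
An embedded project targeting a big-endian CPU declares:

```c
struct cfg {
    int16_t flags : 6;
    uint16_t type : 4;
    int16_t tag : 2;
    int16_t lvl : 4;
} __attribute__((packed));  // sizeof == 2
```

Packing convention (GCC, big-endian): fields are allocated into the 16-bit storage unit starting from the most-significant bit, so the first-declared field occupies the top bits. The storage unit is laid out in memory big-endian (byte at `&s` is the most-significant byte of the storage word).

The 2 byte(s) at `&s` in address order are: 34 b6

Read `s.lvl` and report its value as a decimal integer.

[0]=0x34 [1]=0xb6 (big-endian) → word 0x34b6
flags [10+:6] = (word>>10) & 0x3f = 13
type [6+:4] = (word>>6) & 0xf = 2
tag [4+:2] = (word>>4) & 0x3 = 3
lvl [0+:4] = (word>>0) & 0xf = 6  ←
lvl signed 4b, MSB=0: value = 6

6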